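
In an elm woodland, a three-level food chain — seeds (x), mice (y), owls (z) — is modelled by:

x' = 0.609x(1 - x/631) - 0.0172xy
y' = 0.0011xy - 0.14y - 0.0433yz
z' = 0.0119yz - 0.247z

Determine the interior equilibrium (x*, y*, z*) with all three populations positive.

From dz/dt = 0: 0.0119y* = 0.247, so y* = 20.8.
From dx/dt = 0: 0.609(1 - x*/631) = 0.0172·20.8, giving x* = 631·(1 - 0.586) = 261.
From dy/dt = 0: 0.0011·261 - 0.14 = 0.0433z*, so z* = 0.147/0.0433 = 3.4.

x* ≈ 261, y* ≈ 20.8, z* ≈ 3.4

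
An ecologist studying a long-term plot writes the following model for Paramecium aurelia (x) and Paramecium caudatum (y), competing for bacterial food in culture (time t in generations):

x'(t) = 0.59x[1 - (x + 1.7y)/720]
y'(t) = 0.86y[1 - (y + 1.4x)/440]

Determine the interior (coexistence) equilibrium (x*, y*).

Setting both brackets to zero gives the nullclines x + 1.7y = 720 and 1.4x + y = 440.
Substituting y = 440 - 1.4x into the first: x(1 - 1.7·1.4) = 720 - 1.7·440.
So x* = -28/-1.38 = 20.3, and then y* = 440 - 1.4·20.3 = 412.

x* ≈ 20.3, y* ≈ 412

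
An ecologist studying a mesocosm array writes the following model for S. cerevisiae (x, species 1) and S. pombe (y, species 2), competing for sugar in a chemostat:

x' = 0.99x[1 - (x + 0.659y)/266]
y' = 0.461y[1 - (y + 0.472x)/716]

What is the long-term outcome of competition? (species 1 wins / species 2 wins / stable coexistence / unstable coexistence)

Compare the nullcline intercepts: K1/α12 = 266/0.659 = 404 < K2 = 716; K2/α21 = 716/0.472 = 1520 > K1 = 266.
Since the inequalities point opposite ways, species 2 can invade but species 1 cannot.

species 2 excludes species 1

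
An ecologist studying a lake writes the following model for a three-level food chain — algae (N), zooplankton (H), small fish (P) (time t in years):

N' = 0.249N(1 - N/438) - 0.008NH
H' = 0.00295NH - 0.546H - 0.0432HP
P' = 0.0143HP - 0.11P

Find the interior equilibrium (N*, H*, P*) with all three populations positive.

N* ≈ 330, H* ≈ 7.69, P* ≈ 9.88

From dP/dt = 0: 0.0143H* = 0.11, so H* = 7.69.
From dN/dt = 0: 0.249(1 - N*/438) = 0.008·7.69, giving N* = 438·(1 - 0.247) = 330.
From dH/dt = 0: 0.00295·330 - 0.546 = 0.0432P*, so P* = 0.427/0.0432 = 9.88.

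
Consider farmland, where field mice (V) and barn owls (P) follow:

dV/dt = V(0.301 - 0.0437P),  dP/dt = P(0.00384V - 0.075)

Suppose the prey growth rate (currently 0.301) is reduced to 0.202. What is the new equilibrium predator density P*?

P* ≈ 4.62

At the interior fixed point, setting dV/dt = 0 with V > 0 fixes P* = (prey growth rate)/(VP coefficient) — independent of the other coefficients.
With the change, P* = 0.202/0.0437 = 4.62; it falls from 6.89.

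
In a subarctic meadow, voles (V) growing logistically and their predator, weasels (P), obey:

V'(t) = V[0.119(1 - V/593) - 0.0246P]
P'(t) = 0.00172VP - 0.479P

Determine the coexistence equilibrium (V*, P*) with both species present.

V* ≈ 278, P* ≈ 2.57

From dP/dt = 0 with P > 0: 0.00172V* = 0.479, so V* = 278.
Substitute into dV/dt = 0: 0.119(1 - 278/593) = 0.0246P*.
The bracket is 0.53, giving P* = 0.0631/0.0246 = 2.57.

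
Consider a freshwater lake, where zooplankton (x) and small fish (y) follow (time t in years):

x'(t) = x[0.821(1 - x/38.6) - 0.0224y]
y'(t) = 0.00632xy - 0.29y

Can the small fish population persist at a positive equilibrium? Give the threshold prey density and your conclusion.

The predator equation gives dy/dt > 0 only when x > 0.29/0.00632 = 45.9.
Without the predator, x → K = 38.6. Since 38.6 < 45.9, the predator cannot invade.

Threshold x = 45.9; K < 45.9, so no, the predator goes extinct.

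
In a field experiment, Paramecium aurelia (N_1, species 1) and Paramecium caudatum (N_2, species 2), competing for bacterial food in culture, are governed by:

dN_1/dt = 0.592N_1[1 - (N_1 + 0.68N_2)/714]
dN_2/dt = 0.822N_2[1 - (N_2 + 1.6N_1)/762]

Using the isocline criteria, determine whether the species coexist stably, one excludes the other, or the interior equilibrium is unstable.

species 1 excludes species 2

Compare the nullcline intercepts: K1/α12 = 714/0.68 = 1050 > K2 = 762; K2/α21 = 762/1.6 = 476 < K1 = 714.
Since the inequalities point opposite ways, species 1 can invade but species 2 cannot.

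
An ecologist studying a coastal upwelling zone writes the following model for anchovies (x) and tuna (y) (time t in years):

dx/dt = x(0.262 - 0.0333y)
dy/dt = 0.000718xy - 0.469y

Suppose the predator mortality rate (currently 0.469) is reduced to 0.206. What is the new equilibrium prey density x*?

x* ≈ 287

At the interior fixed point, setting dy/dt = 0 with y > 0 fixes x* = (predator death rate)/(xy coefficient) — independent of the other coefficients.
With the change, x* = 0.206/0.000718 = 287; it falls from 653.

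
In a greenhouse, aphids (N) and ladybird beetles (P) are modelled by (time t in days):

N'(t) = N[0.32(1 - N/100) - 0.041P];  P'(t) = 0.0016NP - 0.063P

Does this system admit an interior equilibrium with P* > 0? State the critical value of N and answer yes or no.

The predator equation gives dP/dt > 0 only when N > 0.063/0.0016 = 39.4.
Without the predator, N → K = 100. Since 100 > 39.4, the predator can invade and persist.

Threshold N = 39.4; K > 39.4, so yes, the predator persists.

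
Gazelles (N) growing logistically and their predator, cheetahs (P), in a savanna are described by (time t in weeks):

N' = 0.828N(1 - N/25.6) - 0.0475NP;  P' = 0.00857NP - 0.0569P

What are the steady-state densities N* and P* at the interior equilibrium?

From dP/dt = 0 with P > 0: 0.00857N* = 0.0569, so N* = 6.64.
Substitute into dN/dt = 0: 0.828(1 - 6.64/25.6) = 0.0475P*.
The bracket is 0.741, giving P* = 0.613/0.0475 = 12.9.

N* ≈ 6.64, P* ≈ 12.9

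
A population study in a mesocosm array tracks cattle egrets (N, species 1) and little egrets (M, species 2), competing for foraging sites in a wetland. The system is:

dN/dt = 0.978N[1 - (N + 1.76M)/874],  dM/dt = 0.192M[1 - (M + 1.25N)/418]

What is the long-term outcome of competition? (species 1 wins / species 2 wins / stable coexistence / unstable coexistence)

Compare the nullcline intercepts: K1/α12 = 874/1.76 = 497 > K2 = 418; K2/α21 = 418/1.25 = 334 < K1 = 874.
Since the inequalities point opposite ways, species 1 can invade but species 2 cannot.

species 1 excludes species 2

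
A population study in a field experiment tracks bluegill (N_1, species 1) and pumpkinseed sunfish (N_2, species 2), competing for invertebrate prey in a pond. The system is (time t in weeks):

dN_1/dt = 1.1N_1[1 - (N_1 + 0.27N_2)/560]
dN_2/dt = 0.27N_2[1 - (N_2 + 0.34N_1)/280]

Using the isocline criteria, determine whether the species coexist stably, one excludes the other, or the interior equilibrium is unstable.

stable coexistence

Compare the nullcline intercepts: K1/α12 = 560/0.27 = 2070 > K2 = 280; K2/α21 = 280/0.34 = 824 > K1 = 560.
Since both inequalities hold, each species can invade when rare, so the interior equilibrium is stable.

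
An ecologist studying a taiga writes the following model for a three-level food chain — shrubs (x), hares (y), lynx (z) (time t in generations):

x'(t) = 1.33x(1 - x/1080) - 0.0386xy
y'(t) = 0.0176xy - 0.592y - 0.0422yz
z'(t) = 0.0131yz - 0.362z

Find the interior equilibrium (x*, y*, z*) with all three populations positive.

From dz/dt = 0: 0.0131y* = 0.362, so y* = 27.6.
From dx/dt = 0: 1.33(1 - x*/1080) = 0.0386·27.6, giving x* = 1080·(1 - 0.802) = 214.
From dy/dt = 0: 0.0176·214 - 0.592 = 0.0422z*, so z* = 3.17/0.0422 = 75.2.

x* ≈ 214, y* ≈ 27.6, z* ≈ 75.2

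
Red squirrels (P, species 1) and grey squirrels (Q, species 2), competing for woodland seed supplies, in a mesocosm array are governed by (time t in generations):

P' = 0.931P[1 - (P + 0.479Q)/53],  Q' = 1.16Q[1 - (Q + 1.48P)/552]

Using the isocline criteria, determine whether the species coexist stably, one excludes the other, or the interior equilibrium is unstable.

Compare the nullcline intercepts: K1/α12 = 53/0.479 = 111 < K2 = 552; K2/α21 = 552/1.48 = 373 > K1 = 53.
Since the inequalities point opposite ways, species 2 can invade but species 1 cannot.

species 2 excludes species 1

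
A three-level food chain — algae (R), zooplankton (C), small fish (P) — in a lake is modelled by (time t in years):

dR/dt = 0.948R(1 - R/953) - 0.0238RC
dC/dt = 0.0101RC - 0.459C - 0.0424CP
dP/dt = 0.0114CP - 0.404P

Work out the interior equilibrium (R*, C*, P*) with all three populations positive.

R* ≈ 105, C* ≈ 35.4, P* ≈ 14.2

From dP/dt = 0: 0.0114C* = 0.404, so C* = 35.4.
From dR/dt = 0: 0.948(1 - R*/953) = 0.0238·35.4, giving R* = 953·(1 - 0.89) = 105.
From dC/dt = 0: 0.0101·105 - 0.459 = 0.0424P*, so P* = 0.603/0.0424 = 14.2.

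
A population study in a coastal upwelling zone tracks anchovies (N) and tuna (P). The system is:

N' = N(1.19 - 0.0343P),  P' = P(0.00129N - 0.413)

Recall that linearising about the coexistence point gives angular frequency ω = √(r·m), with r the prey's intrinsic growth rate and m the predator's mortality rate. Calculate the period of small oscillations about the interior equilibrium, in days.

T ≈ 8.96 days

Here r = 1.19 and m = 0.413, so r·m = 0.491.
ω = √0.491 = 0.701 per day, hence T = 2π/ω ≈ 8.96 days.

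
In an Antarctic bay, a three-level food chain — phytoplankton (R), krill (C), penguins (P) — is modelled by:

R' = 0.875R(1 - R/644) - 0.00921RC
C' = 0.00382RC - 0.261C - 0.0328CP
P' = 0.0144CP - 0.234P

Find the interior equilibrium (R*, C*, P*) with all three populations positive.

From dP/dt = 0: 0.0144C* = 0.234, so C* = 16.2.
From dR/dt = 0: 0.875(1 - R*/644) = 0.00921·16.2, giving R* = 644·(1 - 0.171) = 534.
From dC/dt = 0: 0.00382·534 - 0.261 = 0.0328P*, so P* = 1.78/0.0328 = 54.2.

R* ≈ 534, C* ≈ 16.2, P* ≈ 54.2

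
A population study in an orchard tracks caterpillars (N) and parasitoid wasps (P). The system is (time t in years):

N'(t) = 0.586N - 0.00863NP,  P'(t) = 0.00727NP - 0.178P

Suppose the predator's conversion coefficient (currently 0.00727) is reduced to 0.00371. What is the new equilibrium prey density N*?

N* ≈ 48

At the interior fixed point, setting dP/dt = 0 with P > 0 fixes N* = (predator death rate)/(NP coefficient) — independent of the other coefficients.
With the change, N* = 0.178/0.00371 = 48; it rises from 24.5.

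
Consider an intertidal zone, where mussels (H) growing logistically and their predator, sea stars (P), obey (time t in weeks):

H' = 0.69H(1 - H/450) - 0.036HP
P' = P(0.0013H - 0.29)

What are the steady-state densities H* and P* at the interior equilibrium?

H* ≈ 223, P* ≈ 9.67

From dP/dt = 0 with P > 0: 0.0013H* = 0.29, so H* = 223.
Substitute into dH/dt = 0: 0.69(1 - 223/450) = 0.036P*.
The bracket is 0.504, giving P* = 0.348/0.036 = 9.67.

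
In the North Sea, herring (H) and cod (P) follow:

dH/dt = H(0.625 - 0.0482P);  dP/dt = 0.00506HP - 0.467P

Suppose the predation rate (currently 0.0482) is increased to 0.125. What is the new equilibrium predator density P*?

P* ≈ 5

At the interior fixed point, setting dH/dt = 0 with H > 0 fixes P* = (prey growth rate)/(HP coefficient) — independent of the other coefficients.
With the change, P* = 0.625/0.125 = 5; it falls from 13.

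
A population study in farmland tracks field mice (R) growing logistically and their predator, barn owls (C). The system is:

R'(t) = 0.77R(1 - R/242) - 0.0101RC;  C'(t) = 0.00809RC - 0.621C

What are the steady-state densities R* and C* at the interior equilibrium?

From dC/dt = 0 with C > 0: 0.00809R* = 0.621, so R* = 76.8.
Substitute into dR/dt = 0: 0.77(1 - 76.8/242) = 0.0101C*.
The bracket is 0.683, giving C* = 0.526/0.0101 = 52.1.

R* ≈ 76.8, C* ≈ 52.1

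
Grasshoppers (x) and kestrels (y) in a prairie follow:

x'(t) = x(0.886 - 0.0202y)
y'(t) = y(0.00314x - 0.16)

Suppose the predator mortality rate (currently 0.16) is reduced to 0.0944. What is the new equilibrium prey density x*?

x* ≈ 30.1

At the interior fixed point, setting dy/dt = 0 with y > 0 fixes x* = (predator death rate)/(xy coefficient) — independent of the other coefficients.
With the change, x* = 0.0944/0.00314 = 30.1; it falls from 51.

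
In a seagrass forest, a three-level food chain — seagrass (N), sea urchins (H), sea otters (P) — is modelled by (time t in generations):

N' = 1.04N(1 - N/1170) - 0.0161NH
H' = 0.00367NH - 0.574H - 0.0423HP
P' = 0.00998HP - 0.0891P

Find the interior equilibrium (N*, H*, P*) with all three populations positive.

N* ≈ 1010, H* ≈ 8.93, P* ≈ 73.9

From dP/dt = 0: 0.00998H* = 0.0891, so H* = 8.93.
From dN/dt = 0: 1.04(1 - N*/1170) = 0.0161·8.93, giving N* = 1170·(1 - 0.138) = 1010.
From dH/dt = 0: 0.00367·1010 - 0.574 = 0.0423P*, so P* = 3.13/0.0423 = 73.9.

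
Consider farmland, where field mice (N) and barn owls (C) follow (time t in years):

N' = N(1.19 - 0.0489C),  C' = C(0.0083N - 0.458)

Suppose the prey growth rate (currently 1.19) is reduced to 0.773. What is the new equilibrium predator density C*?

C* ≈ 15.8

At the interior fixed point, setting dN/dt = 0 with N > 0 fixes C* = (prey growth rate)/(NC coefficient) — independent of the other coefficients.
With the change, C* = 0.773/0.0489 = 15.8; it falls from 24.3.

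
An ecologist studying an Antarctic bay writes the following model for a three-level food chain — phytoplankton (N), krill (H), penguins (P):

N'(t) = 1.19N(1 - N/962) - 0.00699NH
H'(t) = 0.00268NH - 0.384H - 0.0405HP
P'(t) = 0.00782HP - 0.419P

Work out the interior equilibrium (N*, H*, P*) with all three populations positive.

N* ≈ 659, H* ≈ 53.6, P* ≈ 34.1

From dP/dt = 0: 0.00782H* = 0.419, so H* = 53.6.
From dN/dt = 0: 1.19(1 - N*/962) = 0.00699·53.6, giving N* = 962·(1 - 0.315) = 659.
From dH/dt = 0: 0.00268·659 - 0.384 = 0.0405P*, so P* = 1.38/0.0405 = 34.1.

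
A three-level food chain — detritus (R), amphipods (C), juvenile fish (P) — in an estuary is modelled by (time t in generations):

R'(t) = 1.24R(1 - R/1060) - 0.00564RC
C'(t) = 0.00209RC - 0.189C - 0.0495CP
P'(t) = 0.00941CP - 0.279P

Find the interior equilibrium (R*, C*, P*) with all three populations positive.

R* ≈ 917, C* ≈ 29.6, P* ≈ 34.9

From dP/dt = 0: 0.00941C* = 0.279, so C* = 29.6.
From dR/dt = 0: 1.24(1 - R*/1060) = 0.00564·29.6, giving R* = 1060·(1 - 0.135) = 917.
From dC/dt = 0: 0.00209·917 - 0.189 = 0.0495P*, so P* = 1.73/0.0495 = 34.9.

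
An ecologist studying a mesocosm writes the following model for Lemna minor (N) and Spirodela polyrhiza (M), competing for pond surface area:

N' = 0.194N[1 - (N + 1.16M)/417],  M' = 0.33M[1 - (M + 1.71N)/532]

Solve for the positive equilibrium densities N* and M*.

N* ≈ 203, M* ≈ 184

Setting both brackets to zero gives the nullclines N + 1.16M = 417 and 1.71N + M = 532.
Substituting M = 532 - 1.71N into the first: N(1 - 1.16·1.71) = 417 - 1.16·532.
So N* = -200/-0.984 = 203, and then M* = 532 - 1.71·203 = 184.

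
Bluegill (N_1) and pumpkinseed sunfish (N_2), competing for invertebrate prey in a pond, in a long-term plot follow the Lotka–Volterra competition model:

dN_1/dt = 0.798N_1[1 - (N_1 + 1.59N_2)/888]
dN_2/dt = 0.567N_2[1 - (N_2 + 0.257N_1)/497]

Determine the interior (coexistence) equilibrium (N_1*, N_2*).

N_1* ≈ 165, N_2* ≈ 455

Setting both brackets to zero gives the nullclines N_1 + 1.59N_2 = 888 and 0.257N_1 + N_2 = 497.
Substituting N_2 = 497 - 0.257N_1 into the first: N_1(1 - 1.59·0.257) = 888 - 1.59·497.
So N_1* = 97.8/0.591 = 165, and then N_2* = 497 - 0.257·165 = 455.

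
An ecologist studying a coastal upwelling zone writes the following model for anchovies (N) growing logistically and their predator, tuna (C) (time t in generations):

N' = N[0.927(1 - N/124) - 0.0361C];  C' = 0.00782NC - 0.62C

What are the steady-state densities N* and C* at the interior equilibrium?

N* ≈ 79.3, C* ≈ 9.26

From dC/dt = 0 with C > 0: 0.00782N* = 0.62, so N* = 79.3.
Substitute into dN/dt = 0: 0.927(1 - 79.3/124) = 0.0361C*.
The bracket is 0.361, giving C* = 0.334/0.0361 = 9.26.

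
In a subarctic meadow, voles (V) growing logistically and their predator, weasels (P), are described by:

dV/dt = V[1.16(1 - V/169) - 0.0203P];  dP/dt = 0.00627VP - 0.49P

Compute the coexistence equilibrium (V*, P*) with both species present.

From dP/dt = 0 with P > 0: 0.00627V* = 0.49, so V* = 78.1.
Substitute into dV/dt = 0: 1.16(1 - 78.1/169) = 0.0203P*.
The bracket is 0.538, giving P* = 0.624/0.0203 = 30.7.

V* ≈ 78.1, P* ≈ 30.7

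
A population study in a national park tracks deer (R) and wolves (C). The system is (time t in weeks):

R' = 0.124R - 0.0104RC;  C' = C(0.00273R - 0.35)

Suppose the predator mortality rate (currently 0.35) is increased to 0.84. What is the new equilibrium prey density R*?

At the interior fixed point, setting dC/dt = 0 with C > 0 fixes R* = (predator death rate)/(RC coefficient) — independent of the other coefficients.
With the change, R* = 0.84/0.00273 = 308; it rises from 128.

R* ≈ 308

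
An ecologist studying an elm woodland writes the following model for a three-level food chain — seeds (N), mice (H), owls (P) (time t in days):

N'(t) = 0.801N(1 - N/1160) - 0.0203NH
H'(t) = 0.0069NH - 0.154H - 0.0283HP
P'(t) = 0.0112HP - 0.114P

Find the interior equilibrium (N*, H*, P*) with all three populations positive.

N* ≈ 861, H* ≈ 10.2, P* ≈ 204

From dP/dt = 0: 0.0112H* = 0.114, so H* = 10.2.
From dN/dt = 0: 0.801(1 - N*/1160) = 0.0203·10.2, giving N* = 1160·(1 - 0.258) = 861.
From dH/dt = 0: 0.0069·861 - 0.154 = 0.0283P*, so P* = 5.79/0.0283 = 204.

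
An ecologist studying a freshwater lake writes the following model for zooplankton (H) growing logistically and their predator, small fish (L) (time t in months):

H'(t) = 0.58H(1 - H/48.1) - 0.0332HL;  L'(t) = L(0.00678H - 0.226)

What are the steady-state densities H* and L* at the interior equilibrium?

H* ≈ 33.3, L* ≈ 5.36

From dL/dt = 0 with L > 0: 0.00678H* = 0.226, so H* = 33.3.
Substitute into dH/dt = 0: 0.58(1 - 33.3/48.1) = 0.0332L*.
The bracket is 0.307, giving L* = 0.178/0.0332 = 5.36.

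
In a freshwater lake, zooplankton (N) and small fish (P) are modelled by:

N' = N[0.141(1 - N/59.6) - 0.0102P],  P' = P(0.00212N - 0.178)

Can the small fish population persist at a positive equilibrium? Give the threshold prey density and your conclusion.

Threshold N = 84; K < 84, so no, the predator goes extinct.

The predator equation gives dP/dt > 0 only when N > 0.178/0.00212 = 84.
Without the predator, N → K = 59.6. Since 59.6 < 84, the predator cannot invade.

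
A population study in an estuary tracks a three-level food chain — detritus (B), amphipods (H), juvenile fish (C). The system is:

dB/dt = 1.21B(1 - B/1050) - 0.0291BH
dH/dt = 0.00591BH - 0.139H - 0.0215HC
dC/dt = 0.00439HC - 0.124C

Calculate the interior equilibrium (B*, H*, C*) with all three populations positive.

From dC/dt = 0: 0.00439H* = 0.124, so H* = 28.2.
From dB/dt = 0: 1.21(1 - B*/1050) = 0.0291·28.2, giving B* = 1050·(1 - 0.679) = 337.
From dH/dt = 0: 0.00591·337 - 0.139 = 0.0215C*, so C* = 1.85/0.0215 = 86.1.

B* ≈ 337, H* ≈ 28.2, C* ≈ 86.1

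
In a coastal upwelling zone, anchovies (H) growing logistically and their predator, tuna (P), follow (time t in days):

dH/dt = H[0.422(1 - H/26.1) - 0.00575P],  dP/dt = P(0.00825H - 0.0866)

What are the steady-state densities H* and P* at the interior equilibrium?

H* ≈ 10.5, P* ≈ 43.9

From dP/dt = 0 with P > 0: 0.00825H* = 0.0866, so H* = 10.5.
Substitute into dH/dt = 0: 0.422(1 - 10.5/26.1) = 0.00575P*.
The bracket is 0.598, giving P* = 0.252/0.00575 = 43.9.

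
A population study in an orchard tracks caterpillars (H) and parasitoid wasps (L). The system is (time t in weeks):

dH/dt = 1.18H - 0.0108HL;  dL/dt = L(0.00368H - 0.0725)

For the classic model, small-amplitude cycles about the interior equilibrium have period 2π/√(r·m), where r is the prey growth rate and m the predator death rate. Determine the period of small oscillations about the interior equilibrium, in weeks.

Here r = 1.18 and m = 0.0725, so r·m = 0.0855.
ω = √0.0855 = 0.292 per week, hence T = 2π/ω ≈ 21.5 weeks.

T ≈ 21.5 weeks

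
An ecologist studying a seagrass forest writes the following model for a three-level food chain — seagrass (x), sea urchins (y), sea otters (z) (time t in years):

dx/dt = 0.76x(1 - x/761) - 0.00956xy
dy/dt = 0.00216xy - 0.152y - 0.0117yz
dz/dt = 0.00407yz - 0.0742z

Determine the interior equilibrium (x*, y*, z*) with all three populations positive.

From dz/dt = 0: 0.00407y* = 0.0742, so y* = 18.2.
From dx/dt = 0: 0.76(1 - x*/761) = 0.00956·18.2, giving x* = 761·(1 - 0.229) = 586.
From dy/dt = 0: 0.00216·586 - 0.152 = 0.0117z*, so z* = 1.11/0.0117 = 95.3.

x* ≈ 586, y* ≈ 18.2, z* ≈ 95.3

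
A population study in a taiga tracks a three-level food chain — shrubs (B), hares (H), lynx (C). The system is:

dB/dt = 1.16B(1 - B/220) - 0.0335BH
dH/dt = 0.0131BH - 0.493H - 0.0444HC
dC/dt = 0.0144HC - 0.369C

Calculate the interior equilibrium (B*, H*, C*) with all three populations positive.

B* ≈ 57.2, H* ≈ 25.6, C* ≈ 5.77

From dC/dt = 0: 0.0144H* = 0.369, so H* = 25.6.
From dB/dt = 0: 1.16(1 - B*/220) = 0.0335·25.6, giving B* = 220·(1 - 0.74) = 57.2.
From dH/dt = 0: 0.0131·57.2 - 0.493 = 0.0444C*, so C* = 0.256/0.0444 = 5.77.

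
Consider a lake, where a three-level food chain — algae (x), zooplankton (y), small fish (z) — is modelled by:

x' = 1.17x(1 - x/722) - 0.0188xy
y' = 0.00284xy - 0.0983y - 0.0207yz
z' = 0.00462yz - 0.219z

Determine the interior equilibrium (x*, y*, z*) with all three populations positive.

From dz/dt = 0: 0.00462y* = 0.219, so y* = 47.4.
From dx/dt = 0: 1.17(1 - x*/722) = 0.0188·47.4, giving x* = 722·(1 - 0.762) = 172.
From dy/dt = 0: 0.00284·172 - 0.0983 = 0.0207z*, so z* = 0.39/0.0207 = 18.9.

x* ≈ 172, y* ≈ 47.4, z* ≈ 18.9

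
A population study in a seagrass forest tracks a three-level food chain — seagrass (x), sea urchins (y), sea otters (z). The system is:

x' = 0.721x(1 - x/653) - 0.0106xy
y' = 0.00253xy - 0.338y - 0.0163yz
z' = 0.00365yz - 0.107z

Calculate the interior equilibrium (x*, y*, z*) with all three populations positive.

x* ≈ 372, y* ≈ 29.3, z* ≈ 36.9

From dz/dt = 0: 0.00365y* = 0.107, so y* = 29.3.
From dx/dt = 0: 0.721(1 - x*/653) = 0.0106·29.3, giving x* = 653·(1 - 0.431) = 372.
From dy/dt = 0: 0.00253·372 - 0.338 = 0.0163z*, so z* = 0.602/0.0163 = 36.9.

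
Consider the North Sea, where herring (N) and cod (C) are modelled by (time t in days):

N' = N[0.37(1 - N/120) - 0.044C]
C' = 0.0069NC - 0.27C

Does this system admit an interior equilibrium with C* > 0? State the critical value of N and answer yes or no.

Threshold N = 39.1; K > 39.1, so yes, the predator persists.

The predator equation gives dC/dt > 0 only when N > 0.27/0.0069 = 39.1.
Without the predator, N → K = 120. Since 120 > 39.1, the predator can invade and persist.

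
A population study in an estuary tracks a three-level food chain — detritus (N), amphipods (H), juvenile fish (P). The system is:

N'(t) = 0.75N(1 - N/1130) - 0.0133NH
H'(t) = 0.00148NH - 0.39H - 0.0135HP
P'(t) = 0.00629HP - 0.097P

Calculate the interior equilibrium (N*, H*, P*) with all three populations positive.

From dP/dt = 0: 0.00629H* = 0.097, so H* = 15.4.
From dN/dt = 0: 0.75(1 - N*/1130) = 0.0133·15.4, giving N* = 1130·(1 - 0.273) = 821.
From dH/dt = 0: 0.00148·821 - 0.39 = 0.0135P*, so P* = 0.825/0.0135 = 61.1.

N* ≈ 821, H* ≈ 15.4, P* ≈ 61.1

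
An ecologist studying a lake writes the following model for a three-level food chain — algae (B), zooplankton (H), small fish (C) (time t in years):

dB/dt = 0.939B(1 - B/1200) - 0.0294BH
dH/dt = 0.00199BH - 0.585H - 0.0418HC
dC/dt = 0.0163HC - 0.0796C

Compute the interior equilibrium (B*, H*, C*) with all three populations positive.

B* ≈ 1020, H* ≈ 4.88, C* ≈ 34.4

From dC/dt = 0: 0.0163H* = 0.0796, so H* = 4.88.
From dB/dt = 0: 0.939(1 - B*/1200) = 0.0294·4.88, giving B* = 1200·(1 - 0.153) = 1020.
From dH/dt = 0: 0.00199·1020 - 0.585 = 0.0418C*, so C* = 1.44/0.0418 = 34.4.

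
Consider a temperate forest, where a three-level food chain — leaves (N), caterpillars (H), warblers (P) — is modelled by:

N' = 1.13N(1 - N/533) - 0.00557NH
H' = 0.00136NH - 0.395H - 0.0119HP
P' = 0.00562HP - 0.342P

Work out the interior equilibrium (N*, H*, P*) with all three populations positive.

N* ≈ 373, H* ≈ 60.9, P* ≈ 9.45

From dP/dt = 0: 0.00562H* = 0.342, so H* = 60.9.
From dN/dt = 0: 1.13(1 - N*/533) = 0.00557·60.9, giving N* = 533·(1 - 0.3) = 373.
From dH/dt = 0: 0.00136·373 - 0.395 = 0.0119P*, so P* = 0.112/0.0119 = 9.45.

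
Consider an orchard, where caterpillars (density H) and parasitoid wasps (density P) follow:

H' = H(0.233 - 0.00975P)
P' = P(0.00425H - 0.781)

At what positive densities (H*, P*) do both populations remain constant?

H* ≈ 184, P* ≈ 23.9

Set dP/dt = 0 with P > 0: 0.00425H - 0.781 = 0, so H* = 0.781/0.00425 = 184.
Set dH/dt = 0 with H > 0: 0.233 - 0.00975P = 0, so P* = 0.233/0.00975 = 23.9.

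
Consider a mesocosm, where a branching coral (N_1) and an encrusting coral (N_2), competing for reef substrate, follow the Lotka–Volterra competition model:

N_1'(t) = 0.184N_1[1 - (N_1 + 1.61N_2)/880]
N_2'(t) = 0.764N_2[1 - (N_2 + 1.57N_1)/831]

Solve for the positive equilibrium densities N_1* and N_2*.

Setting both brackets to zero gives the nullclines N_1 + 1.61N_2 = 880 and 1.57N_1 + N_2 = 831.
Substituting N_2 = 831 - 1.57N_1 into the first: N_1(1 - 1.61·1.57) = 880 - 1.61·831.
So N_1* = -458/-1.53 = 300, and then N_2* = 831 - 1.57·300 = 360.

N_1* ≈ 300, N_2* ≈ 360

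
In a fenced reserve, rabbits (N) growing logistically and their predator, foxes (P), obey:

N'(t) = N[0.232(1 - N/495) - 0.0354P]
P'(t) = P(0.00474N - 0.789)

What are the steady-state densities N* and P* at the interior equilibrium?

From dP/dt = 0 with P > 0: 0.00474N* = 0.789, so N* = 166.
Substitute into dN/dt = 0: 0.232(1 - 166/495) = 0.0354P*.
The bracket is 0.664, giving P* = 0.154/0.0354 = 4.35.

N* ≈ 166, P* ≈ 4.35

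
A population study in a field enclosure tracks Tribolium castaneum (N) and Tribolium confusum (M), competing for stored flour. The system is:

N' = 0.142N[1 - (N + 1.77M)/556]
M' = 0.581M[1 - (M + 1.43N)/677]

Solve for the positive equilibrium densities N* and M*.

N* ≈ 419, M* ≈ 77.1

Setting both brackets to zero gives the nullclines N + 1.77M = 556 and 1.43N + M = 677.
Substituting M = 677 - 1.43N into the first: N(1 - 1.77·1.43) = 556 - 1.77·677.
So N* = -642/-1.53 = 419, and then M* = 677 - 1.43·419 = 77.1.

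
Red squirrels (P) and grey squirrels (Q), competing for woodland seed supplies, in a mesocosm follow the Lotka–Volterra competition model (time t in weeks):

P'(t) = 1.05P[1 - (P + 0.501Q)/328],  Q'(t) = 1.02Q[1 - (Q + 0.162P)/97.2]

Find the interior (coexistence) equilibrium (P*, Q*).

Setting both brackets to zero gives the nullclines P + 0.501Q = 328 and 0.162P + Q = 97.2.
Substituting Q = 97.2 - 0.162P into the first: P(1 - 0.501·0.162) = 328 - 0.501·97.2.
So P* = 279/0.919 = 304, and then Q* = 97.2 - 0.162·304 = 48.

P* ≈ 304, Q* ≈ 48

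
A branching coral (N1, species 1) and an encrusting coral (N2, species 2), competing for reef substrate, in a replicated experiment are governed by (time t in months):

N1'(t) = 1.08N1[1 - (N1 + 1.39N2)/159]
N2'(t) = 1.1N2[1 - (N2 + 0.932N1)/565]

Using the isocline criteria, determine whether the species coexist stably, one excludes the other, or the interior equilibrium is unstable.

species 2 excludes species 1

Compare the nullcline intercepts: K1/α12 = 159/1.39 = 114 < K2 = 565; K2/α21 = 565/0.932 = 606 > K1 = 159.
Since the inequalities point opposite ways, species 2 can invade but species 1 cannot.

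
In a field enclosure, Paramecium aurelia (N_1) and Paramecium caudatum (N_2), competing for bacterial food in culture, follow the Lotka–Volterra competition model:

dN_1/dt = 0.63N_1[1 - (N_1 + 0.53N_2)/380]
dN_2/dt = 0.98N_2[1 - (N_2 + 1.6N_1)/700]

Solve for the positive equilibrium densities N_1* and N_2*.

N_1* ≈ 59.2, N_2* ≈ 605

Setting both brackets to zero gives the nullclines N_1 + 0.53N_2 = 380 and 1.6N_1 + N_2 = 700.
Substituting N_2 = 700 - 1.6N_1 into the first: N_1(1 - 0.53·1.6) = 380 - 0.53·700.
So N_1* = 9/0.152 = 59.2, and then N_2* = 700 - 1.6·59.2 = 605.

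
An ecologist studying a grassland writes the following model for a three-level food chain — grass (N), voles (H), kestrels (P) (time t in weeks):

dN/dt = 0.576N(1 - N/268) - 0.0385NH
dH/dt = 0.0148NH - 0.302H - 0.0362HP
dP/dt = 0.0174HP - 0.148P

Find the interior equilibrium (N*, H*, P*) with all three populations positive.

From dP/dt = 0: 0.0174H* = 0.148, so H* = 8.51.
From dN/dt = 0: 0.576(1 - N*/268) = 0.0385·8.51, giving N* = 268·(1 - 0.569) = 116.
From dH/dt = 0: 0.0148·116 - 0.302 = 0.0362P*, so P* = 1.41/0.0362 = 38.9.

N* ≈ 116, H* ≈ 8.51, P* ≈ 38.9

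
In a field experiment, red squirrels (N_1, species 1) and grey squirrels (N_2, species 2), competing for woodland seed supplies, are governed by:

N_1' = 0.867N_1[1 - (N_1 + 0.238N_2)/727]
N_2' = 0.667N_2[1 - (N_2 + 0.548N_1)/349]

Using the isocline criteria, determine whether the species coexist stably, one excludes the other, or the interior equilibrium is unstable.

species 1 excludes species 2

Compare the nullcline intercepts: K1/α12 = 727/0.238 = 3050 > K2 = 349; K2/α21 = 349/0.548 = 637 < K1 = 727.
Since the inequalities point opposite ways, species 1 can invade but species 2 cannot.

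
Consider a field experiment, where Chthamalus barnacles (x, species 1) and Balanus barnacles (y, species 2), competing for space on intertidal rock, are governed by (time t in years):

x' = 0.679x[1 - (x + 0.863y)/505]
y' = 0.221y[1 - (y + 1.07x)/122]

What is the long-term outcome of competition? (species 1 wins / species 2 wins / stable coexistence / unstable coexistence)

species 1 excludes species 2

Compare the nullcline intercepts: K1/α12 = 505/0.863 = 585 > K2 = 122; K2/α21 = 122/1.07 = 114 < K1 = 505.
Since the inequalities point opposite ways, species 1 can invade but species 2 cannot.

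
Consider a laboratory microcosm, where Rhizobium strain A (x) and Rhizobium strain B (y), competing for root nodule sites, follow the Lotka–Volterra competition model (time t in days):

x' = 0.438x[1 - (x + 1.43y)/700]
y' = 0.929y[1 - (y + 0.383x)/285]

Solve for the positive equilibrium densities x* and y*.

Setting both brackets to zero gives the nullclines x + 1.43y = 700 and 0.383x + y = 285.
Substituting y = 285 - 0.383x into the first: x(1 - 1.43·0.383) = 700 - 1.43·285.
So x* = 292/0.452 = 647, and then y* = 285 - 0.383·647 = 37.4.

x* ≈ 647, y* ≈ 37.4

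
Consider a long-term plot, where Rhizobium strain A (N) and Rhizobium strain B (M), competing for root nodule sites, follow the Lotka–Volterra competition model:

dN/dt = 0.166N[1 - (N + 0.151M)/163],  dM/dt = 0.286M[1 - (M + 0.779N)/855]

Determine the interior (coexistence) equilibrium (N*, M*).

N* ≈ 38.4, M* ≈ 825

Setting both brackets to zero gives the nullclines N + 0.151M = 163 and 0.779N + M = 855.
Substituting M = 855 - 0.779N into the first: N(1 - 0.151·0.779) = 163 - 0.151·855.
So N* = 33.9/0.882 = 38.4, and then M* = 855 - 0.779·38.4 = 825.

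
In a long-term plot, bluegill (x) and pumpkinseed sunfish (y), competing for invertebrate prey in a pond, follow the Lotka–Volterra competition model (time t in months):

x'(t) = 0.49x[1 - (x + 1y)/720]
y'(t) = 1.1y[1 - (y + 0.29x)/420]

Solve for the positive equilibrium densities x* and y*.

Setting both brackets to zero gives the nullclines x + 1y = 720 and 0.29x + y = 420.
Substituting y = 420 - 0.29x into the first: x(1 - 1·0.29) = 720 - 1·420.
So x* = 300/0.71 = 423, and then y* = 420 - 0.29·423 = 297.

x* ≈ 423, y* ≈ 297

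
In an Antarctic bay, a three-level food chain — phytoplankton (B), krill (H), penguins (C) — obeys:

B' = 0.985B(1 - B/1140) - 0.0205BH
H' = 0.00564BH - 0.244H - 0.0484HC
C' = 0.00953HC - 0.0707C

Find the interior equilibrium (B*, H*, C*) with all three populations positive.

B* ≈ 964, H* ≈ 7.42, C* ≈ 107

From dC/dt = 0: 0.00953H* = 0.0707, so H* = 7.42.
From dB/dt = 0: 0.985(1 - B*/1140) = 0.0205·7.42, giving B* = 1140·(1 - 0.154) = 964.
From dH/dt = 0: 0.00564·964 - 0.244 = 0.0484C*, so C* = 5.19/0.0484 = 107.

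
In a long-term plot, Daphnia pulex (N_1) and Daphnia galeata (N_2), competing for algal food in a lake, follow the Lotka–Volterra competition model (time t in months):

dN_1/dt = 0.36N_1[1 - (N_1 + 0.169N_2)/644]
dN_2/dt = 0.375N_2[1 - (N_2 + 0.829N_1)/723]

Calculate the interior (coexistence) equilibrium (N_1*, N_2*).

Setting both brackets to zero gives the nullclines N_1 + 0.169N_2 = 644 and 0.829N_1 + N_2 = 723.
Substituting N_2 = 723 - 0.829N_1 into the first: N_1(1 - 0.169·0.829) = 644 - 0.169·723.
So N_1* = 522/0.86 = 607, and then N_2* = 723 - 0.829·607 = 220.

N_1* ≈ 607, N_2* ≈ 220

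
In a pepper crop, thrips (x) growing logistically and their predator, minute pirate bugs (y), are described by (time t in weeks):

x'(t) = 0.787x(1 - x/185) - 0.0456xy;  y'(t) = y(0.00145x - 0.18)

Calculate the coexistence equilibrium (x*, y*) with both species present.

From dy/dt = 0 with y > 0: 0.00145x* = 0.18, so x* = 124.
Substitute into dx/dt = 0: 0.787(1 - 124/185) = 0.0456y*.
The bracket is 0.329, giving y* = 0.259/0.0456 = 5.68.

x* ≈ 124, y* ≈ 5.68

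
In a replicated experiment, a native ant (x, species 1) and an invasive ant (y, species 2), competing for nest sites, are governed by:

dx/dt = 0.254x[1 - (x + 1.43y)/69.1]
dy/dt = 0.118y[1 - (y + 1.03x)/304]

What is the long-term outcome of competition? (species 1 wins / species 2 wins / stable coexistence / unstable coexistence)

species 2 excludes species 1

Compare the nullcline intercepts: K1/α12 = 69.1/1.43 = 48.3 < K2 = 304; K2/α21 = 304/1.03 = 295 > K1 = 69.1.
Since the inequalities point opposite ways, species 2 can invade but species 1 cannot.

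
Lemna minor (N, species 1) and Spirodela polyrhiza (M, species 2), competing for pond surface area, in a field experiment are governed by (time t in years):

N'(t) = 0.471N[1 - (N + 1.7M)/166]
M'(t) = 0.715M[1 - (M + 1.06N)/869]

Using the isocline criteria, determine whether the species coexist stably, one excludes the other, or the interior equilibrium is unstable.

Compare the nullcline intercepts: K1/α12 = 166/1.7 = 97.6 < K2 = 869; K2/α21 = 869/1.06 = 820 > K1 = 166.
Since the inequalities point opposite ways, species 2 can invade but species 1 cannot.

species 2 excludes species 1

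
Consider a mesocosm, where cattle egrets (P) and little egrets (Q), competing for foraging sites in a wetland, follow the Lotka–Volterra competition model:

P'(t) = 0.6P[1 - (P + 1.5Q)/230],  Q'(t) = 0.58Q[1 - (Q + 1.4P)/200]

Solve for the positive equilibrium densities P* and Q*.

P* ≈ 63.6, Q* ≈ 111

Setting both brackets to zero gives the nullclines P + 1.5Q = 230 and 1.4P + Q = 200.
Substituting Q = 200 - 1.4P into the first: P(1 - 1.5·1.4) = 230 - 1.5·200.
So P* = -70/-1.1 = 63.6, and then Q* = 200 - 1.4·63.6 = 111.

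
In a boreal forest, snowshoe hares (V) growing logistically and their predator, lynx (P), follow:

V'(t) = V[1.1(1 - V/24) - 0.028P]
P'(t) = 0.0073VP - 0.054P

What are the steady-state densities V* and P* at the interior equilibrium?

V* ≈ 7.4, P* ≈ 27.2

From dP/dt = 0 with P > 0: 0.0073V* = 0.054, so V* = 7.4.
Substitute into dV/dt = 0: 1.1(1 - 7.4/24) = 0.028P*.
The bracket is 0.692, giving P* = 0.761/0.028 = 27.2.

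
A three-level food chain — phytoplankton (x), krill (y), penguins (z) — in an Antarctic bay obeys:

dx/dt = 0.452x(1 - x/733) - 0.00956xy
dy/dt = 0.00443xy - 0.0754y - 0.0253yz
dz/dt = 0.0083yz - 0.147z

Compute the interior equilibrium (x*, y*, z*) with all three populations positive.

x* ≈ 458, y* ≈ 17.7, z* ≈ 77.3

From dz/dt = 0: 0.0083y* = 0.147, so y* = 17.7.
From dx/dt = 0: 0.452(1 - x*/733) = 0.00956·17.7, giving x* = 733·(1 - 0.375) = 458.
From dy/dt = 0: 0.00443·458 - 0.0754 = 0.0253z*, so z* = 1.96/0.0253 = 77.3.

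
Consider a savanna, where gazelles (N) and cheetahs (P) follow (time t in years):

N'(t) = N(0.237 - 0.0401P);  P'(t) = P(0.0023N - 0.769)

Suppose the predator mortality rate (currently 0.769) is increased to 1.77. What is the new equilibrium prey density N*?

N* ≈ 770

At the interior fixed point, setting dP/dt = 0 with P > 0 fixes N* = (predator death rate)/(NP coefficient) — independent of the other coefficients.
With the change, N* = 1.77/0.0023 = 770; it rises from 334.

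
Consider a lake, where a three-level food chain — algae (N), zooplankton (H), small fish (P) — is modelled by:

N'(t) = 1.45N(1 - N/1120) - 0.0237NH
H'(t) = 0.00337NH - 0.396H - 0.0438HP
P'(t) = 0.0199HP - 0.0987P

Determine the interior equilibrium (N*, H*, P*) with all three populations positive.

From dP/dt = 0: 0.0199H* = 0.0987, so H* = 4.96.
From dN/dt = 0: 1.45(1 - N*/1120) = 0.0237·4.96, giving N* = 1120·(1 - 0.0811) = 1030.
From dH/dt = 0: 0.00337·1030 - 0.396 = 0.0438P*, so P* = 3.07/0.0438 = 70.1.

N* ≈ 1030, H* ≈ 4.96, P* ≈ 70.1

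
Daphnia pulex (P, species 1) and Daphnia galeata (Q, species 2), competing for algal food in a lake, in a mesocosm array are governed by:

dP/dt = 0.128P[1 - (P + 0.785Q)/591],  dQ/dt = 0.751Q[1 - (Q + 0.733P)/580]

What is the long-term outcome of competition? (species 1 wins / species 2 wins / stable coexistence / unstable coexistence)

Compare the nullcline intercepts: K1/α12 = 591/0.785 = 753 > K2 = 580; K2/α21 = 580/0.733 = 791 > K1 = 591.
Since both inequalities hold, each species can invade when rare, so the interior equilibrium is stable.

stable coexistence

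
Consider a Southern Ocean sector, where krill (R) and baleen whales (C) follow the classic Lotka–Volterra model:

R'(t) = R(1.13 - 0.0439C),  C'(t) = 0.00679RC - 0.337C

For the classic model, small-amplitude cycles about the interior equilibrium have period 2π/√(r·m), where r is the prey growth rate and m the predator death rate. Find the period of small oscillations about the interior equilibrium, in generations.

Here r = 1.13 and m = 0.337, so r·m = 0.381.
ω = √0.381 = 0.617 per generation, hence T = 2π/ω ≈ 10.2 generations.

T ≈ 10.2 generations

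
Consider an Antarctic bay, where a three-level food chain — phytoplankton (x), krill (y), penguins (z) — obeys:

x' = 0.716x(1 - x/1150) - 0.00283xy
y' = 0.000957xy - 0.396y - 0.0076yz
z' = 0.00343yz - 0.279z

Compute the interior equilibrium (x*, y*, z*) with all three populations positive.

x* ≈ 780, y* ≈ 81.3, z* ≈ 46.1

From dz/dt = 0: 0.00343y* = 0.279, so y* = 81.3.
From dx/dt = 0: 0.716(1 - x*/1150) = 0.00283·81.3, giving x* = 1150·(1 - 0.322) = 780.
From dy/dt = 0: 0.000957·780 - 0.396 = 0.0076z*, so z* = 0.351/0.0076 = 46.1.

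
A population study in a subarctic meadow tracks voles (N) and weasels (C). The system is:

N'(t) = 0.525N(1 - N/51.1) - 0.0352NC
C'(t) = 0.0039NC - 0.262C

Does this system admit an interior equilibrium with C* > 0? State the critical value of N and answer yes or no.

The predator equation gives dC/dt > 0 only when N > 0.262/0.0039 = 67.2.
Without the predator, N → K = 51.1. Since 51.1 < 67.2, the predator cannot invade.

Threshold N = 67.2; K < 67.2, so no, the predator goes extinct.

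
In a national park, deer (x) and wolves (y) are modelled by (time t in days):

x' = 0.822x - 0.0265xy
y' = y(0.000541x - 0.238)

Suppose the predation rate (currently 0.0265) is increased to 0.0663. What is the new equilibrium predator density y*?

y* ≈ 12.4

At the interior fixed point, setting dx/dt = 0 with x > 0 fixes y* = (prey growth rate)/(xy coefficient) — independent of the other coefficients.
With the change, y* = 0.822/0.0663 = 12.4; it falls from 31.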